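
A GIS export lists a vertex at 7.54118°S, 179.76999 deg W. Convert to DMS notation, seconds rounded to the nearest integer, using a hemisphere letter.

7°32′28″ S, 179°46′12″ W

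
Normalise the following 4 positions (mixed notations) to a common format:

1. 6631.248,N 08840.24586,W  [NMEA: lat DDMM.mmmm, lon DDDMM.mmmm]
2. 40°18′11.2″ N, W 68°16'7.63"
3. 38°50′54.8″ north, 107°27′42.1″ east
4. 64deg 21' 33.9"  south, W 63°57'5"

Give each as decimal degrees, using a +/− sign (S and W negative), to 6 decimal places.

1. 66.520800, -88.670764
2. 40.303111, -68.268786
3. 38.848556, 107.461694
4. -64.359417, -63.951389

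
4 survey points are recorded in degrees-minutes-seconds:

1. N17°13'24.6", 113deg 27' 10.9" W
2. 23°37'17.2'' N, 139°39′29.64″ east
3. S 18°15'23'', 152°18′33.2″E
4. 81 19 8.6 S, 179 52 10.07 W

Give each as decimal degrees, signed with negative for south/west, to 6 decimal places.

1. 17.223500, -113.453028
2. 23.621444, 139.658233
3. -18.256389, 152.309222
4. -81.319056, -179.869464

Point 1:
  Latitude: 17° + 13/60 + 24.6/3600 = 17 + 0.216667 + 0.006833 = 17.2235000
  N ⇒ keep positive
  Longitude: 27′ + 10.9″ = 27.18167′; 113 + 27.18167/60 = 113.4530278
  W → negative
Point 2:
  Latitude: 23° + 37/60 + 17.2/3600 = 23 + 0.616667 + 0.004778 = 23.6214444
  N ⇒ keep positive
  λ: 39′ + 29.64″ = 39.49400′; 139 + 39.49400/60 = 139.6582333
  E ⇒ keep positive
Point 3:
  φ: 18° + 15/60 + 23/3600 = 18 + 0.250000 + 0.006389 = 18.2563889
  S → negative
  Lon: 152° + 18/60 + 33.2/3600 = 152 + 0.300000 + 0.009222 = 152.3092222
  E → positive
Point 4:
  Lat: 81 + 19/60 + 8.6/3600 = 81.3190556
  hemisphere S, so the sign is −
  Lon: 179° + 52/60 + 10.07/3600 = 179 + 0.866667 + 0.002797 = 179.8694639
  W ⇒ negate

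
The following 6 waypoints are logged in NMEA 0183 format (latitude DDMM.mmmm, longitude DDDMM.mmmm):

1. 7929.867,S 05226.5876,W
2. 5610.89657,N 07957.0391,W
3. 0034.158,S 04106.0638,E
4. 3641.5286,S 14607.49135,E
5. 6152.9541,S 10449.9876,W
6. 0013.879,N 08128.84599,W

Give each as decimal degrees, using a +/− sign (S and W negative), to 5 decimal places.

Point 1:
  Lat: degrees = first 2 digits = 79, minutes = 29.867; 79 + 29.867/60 = 79.497783
  S ⇒ negate
  Lon: split at 3 digits → 052° and 26.5876′; 52 + 26.5876/60 = 52.443127
  W ⇒ negate
Point 2:
  φ: split at 2 digits → 56° and 10.89657′; 56 + 10.89657/60 = 56.181610
  N ⇒ keep positive
  Lon: split at 3 digits → 079° and 57.0391′; 79 + 57.0391/60 = 79.950652
  W → negative
Point 3:
  Latitude: split at 2 digits → 00° and 34.158′; 0 + 34.158/60 = 0.569300
  hemisphere S, so the sign is −
  λ: degrees = first 3 digits = 41, minutes = 6.0638; 41 + 6.0638/60 = 41.101063
  E ⇒ keep positive
Point 4:
  Latitude: split at 2 digits → 36° and 41.5286′; 36 + 41.5286/60 = 36.692143
  S → negative
  Longitude: degrees = first 3 digits = 146, minutes = 7.49135; 146 + 7.49135/60 = 146.124856
  E → positive
Point 5:
  Lat: degrees = first 2 digits = 61, minutes = 52.9541; 61 + 52.9541/60 = 61.882568
  S → negative
  λ: split at 3 digits → 104° and 49.9876′; 104 + 49.9876/60 = 104.833127
  hemisphere W, so the sign is −
Point 6:
  Latitude: degrees = first 2 digits = 0, minutes = 13.879; 0 + 13.879/60 = 0.231317
  N ⇒ keep positive
  Lon: split at 3 digits → 081° and 28.84599′; 81 + 28.84599/60 = 81.480767
  W ⇒ negate

1. -79.49778, -52.44313
2. 56.18161, -79.95065
3. -0.56930, 41.10106
4. -36.69214, 146.12486
5. -61.88257, -104.83313
6. 0.23132, -81.48077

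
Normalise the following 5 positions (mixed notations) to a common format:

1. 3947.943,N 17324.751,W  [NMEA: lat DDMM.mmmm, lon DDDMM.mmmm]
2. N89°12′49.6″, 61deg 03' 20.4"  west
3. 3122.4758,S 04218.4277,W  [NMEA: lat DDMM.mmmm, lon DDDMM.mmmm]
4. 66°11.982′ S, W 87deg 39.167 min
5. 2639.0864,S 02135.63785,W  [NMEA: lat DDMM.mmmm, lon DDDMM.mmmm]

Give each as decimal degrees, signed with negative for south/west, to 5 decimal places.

Point 1:
  Latitude: degrees = first 2 digits = 39, minutes = 47.943; 39 + 47.943/60 = 39.799050
  N → positive
  λ: degrees = first 3 digits = 173, minutes = 24.751; 173 + 24.751/60 = 173.412517
  hemisphere W, so the sign is −
Point 2:
  φ: 89 + 12/60 + 49.6/3600 = 89.213778
  N → positive
  Longitude: 61° + 3/60 + 20.4/3600 = 61 + 0.050000 + 0.005667 = 61.055667
  hemisphere W, so the sign is −
Point 3:
  Latitude: split at 2 digits → 31° and 22.4758′; 31 + 22.4758/60 = 31.374597
  S ⇒ negate
  Lon: degrees = first 3 digits = 42, minutes = 18.4277; 42 + 18.4277/60 = 42.307128
  W ⇒ negate
Point 4:
  φ: 11.982′ = 0.199700°; total 66.199700
  hemisphere S, so the sign is −
  λ: 39.167′ = 0.652783°; total 87.652783
  W → negative
Point 5:
  φ: split at 2 digits → 26° and 39.0864′; 26 + 39.0864/60 = 26.651440
  S → negative
  Longitude: split at 3 digits → 021° and 35.63785′; 21 + 35.63785/60 = 21.593964
  W → negative

1. 39.79905, -173.41252
2. 89.21378, -61.05567
3. -31.37460, -42.30713
4. -66.19970, -87.65278
5. -26.65144, -21.59396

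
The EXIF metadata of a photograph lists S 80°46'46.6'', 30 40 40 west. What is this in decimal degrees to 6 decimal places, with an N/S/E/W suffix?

80.779611° S, 30.677778° W

Latitude: 80° + 46/60 + 46.6/3600 = 80 + 0.766667 + 0.012944 = 80.7796111
Lon: 30 + 40/60 + 40/3600 = 30.6777778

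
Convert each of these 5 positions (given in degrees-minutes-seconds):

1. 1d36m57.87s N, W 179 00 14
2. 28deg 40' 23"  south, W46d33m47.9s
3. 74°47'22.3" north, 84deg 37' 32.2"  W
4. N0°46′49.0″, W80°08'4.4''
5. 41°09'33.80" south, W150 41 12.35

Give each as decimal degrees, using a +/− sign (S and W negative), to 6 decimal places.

1. 1.616075, -179.003889
2. -28.673056, -46.563306
3. 74.789528, -84.625611
4. 0.780278, -80.134556
5. -41.159389, -150.686764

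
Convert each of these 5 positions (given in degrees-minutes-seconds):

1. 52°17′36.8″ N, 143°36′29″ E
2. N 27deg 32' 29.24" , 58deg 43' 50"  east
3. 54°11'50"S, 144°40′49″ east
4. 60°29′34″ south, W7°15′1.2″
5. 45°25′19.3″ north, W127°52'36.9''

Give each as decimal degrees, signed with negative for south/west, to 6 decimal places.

Point 1:
  Latitude: 52 + 17/60 + 36.8/3600 = 52.2935556
  N → positive
  Lon: 143 + 36/60 + 29/3600 = 143.6080556
  E ⇒ keep positive
Point 2:
  Latitude: 27° + 32/60 + 29.24/3600 = 27 + 0.533333 + 0.008122 = 27.5414556
  N ⇒ keep positive
  Longitude: 43′ + 50″ = 43.83333′; 58 + 43.83333/60 = 58.7305556
  E → positive
Point 3:
  φ: 54 + 11/60 + 50/3600 = 54.1972222
  S → negative
  λ: 144 + 40/60 + 49/3600 = 144.6802778
  E → positive
Point 4:
  Latitude: 60° + 29/60 + 34/3600 = 60 + 0.483333 + 0.009444 = 60.4927778
  S ⇒ negate
  Lon: 7° + 15/60 + 1.2/3600 = 7 + 0.250000 + 0.000333 = 7.2503333
  hemisphere W, so the sign is −
Point 5:
  φ: 45° + 25/60 + 19.3/3600 = 45 + 0.416667 + 0.005361 = 45.4220278
  N → positive
  Longitude: 127 + 52/60 + 36.9/3600 = 127.8769167
  hemisphere W, so the sign is −

1. 52.293556, 143.608056
2. 27.541456, 58.730556
3. -54.197222, 144.680278
4. -60.492778, -7.250333
5. 45.422028, -127.876917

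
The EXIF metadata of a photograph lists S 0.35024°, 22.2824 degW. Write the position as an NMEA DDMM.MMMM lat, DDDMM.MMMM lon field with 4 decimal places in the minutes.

0021.0144,S / 02216.9440,W

φ: 0° + 0.350240 × 60 = 0° 21.014400′
λ: minutes = (22.282400 − 22) × 60 = 16.944000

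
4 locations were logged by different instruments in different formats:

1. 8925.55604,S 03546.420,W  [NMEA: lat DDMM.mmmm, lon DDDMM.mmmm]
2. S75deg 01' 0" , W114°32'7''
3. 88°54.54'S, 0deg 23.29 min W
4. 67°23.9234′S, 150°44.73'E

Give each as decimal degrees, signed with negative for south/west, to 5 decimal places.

1. -89.42593, -35.77367
2. -75.01667, -114.53528
3. -88.90900, -0.38817
4. -67.39872, 150.74550

Point 1:
  φ: split at 2 digits → 89° and 25.55604′; 89 + 25.55604/60 = 89.425934
  S ⇒ negate
  λ: split at 3 digits → 035° and 46.42′; 35 + 46.42/60 = 35.773667
  hemisphere W, so the sign is −
Point 2:
  φ: 75° + 1/60 + 0/3600 = 75 + 0.016667 + 0.000000 = 75.016667
  S ⇒ negate
  λ: 114° + 32/60 + 7/3600 = 114 + 0.533333 + 0.001944 = 114.535278
  W → negative
Point 3:
  φ: 54.54′ = 0.909000°; total 88.909000
  S ⇒ negate
  Lon: 0 + 23.29/60 = 0.388167
  hemisphere W, so the sign is −
Point 4:
  φ: 23.9234′ = 0.398723°; total 67.398723
  hemisphere S, so the sign is −
  Longitude: 44.73′ = 0.745500°; total 150.745500
  E ⇒ keep positive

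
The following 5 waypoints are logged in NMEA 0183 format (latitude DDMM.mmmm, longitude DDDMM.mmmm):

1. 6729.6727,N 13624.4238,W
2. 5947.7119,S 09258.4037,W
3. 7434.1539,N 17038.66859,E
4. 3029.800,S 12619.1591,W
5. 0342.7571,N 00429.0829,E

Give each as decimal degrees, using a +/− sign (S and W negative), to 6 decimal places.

1. 67.494545, -136.407063
2. -59.795198, -92.973395
3. 74.569232, 170.644477
4. -30.496667, -126.319318
5. 3.712618, 4.484715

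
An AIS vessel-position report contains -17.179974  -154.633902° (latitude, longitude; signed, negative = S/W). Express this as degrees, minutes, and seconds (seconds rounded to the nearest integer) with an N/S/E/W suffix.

Latitude is negative → S; |value| = 17.179974
Lat: 0.179974° → 10.79844′; 0.79844 × 60 = 47.91″
Longitude is negative → W; |value| = 154.633902
λ: 0.633902° → 38.03412′; 0.03412 × 60 = 2.05″

17°10′48″ S, 154°38′2″ W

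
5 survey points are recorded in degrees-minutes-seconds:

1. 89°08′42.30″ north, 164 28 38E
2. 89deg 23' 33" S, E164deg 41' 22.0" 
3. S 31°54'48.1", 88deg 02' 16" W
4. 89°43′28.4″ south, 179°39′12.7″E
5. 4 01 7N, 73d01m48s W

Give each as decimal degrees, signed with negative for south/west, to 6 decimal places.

1. 89.145083, 164.477222
2. -89.392500, 164.689444
3. -31.913361, -88.037778
4. -89.724556, 179.653528
5. 4.018611, -73.030000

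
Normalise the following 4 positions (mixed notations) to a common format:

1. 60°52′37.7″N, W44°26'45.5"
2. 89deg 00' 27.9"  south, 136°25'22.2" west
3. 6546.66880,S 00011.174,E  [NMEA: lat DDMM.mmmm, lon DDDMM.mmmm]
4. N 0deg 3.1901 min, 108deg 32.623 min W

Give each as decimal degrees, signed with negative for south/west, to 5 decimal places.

1. 60.87714, -44.44597
2. -89.00775, -136.42283
3. -65.77781, 0.18623
4. 0.05317, -108.54372

Point 1:
  φ: 60° + 52/60 + 37.7/3600 = 60 + 0.866667 + 0.010472 = 60.877139
  N ⇒ keep positive
  Longitude: 26′ + 45.5″ = 26.75833′; 44 + 26.75833/60 = 44.445972
  hemisphere W, so the sign is −
Point 2:
  φ: 89° + 0/60 + 27.9/3600 = 89 + 0.000000 + 0.007750 = 89.007750
  hemisphere S, so the sign is −
  Lon: 136 + 25/60 + 22.2/3600 = 136.422833
  W → negative
Point 3:
  Latitude: degrees = first 2 digits = 65, minutes = 46.6688; 65 + 46.6688/60 = 65.777813
  S → negative
  λ: split at 3 digits → 000° and 11.174′; 0 + 11.174/60 = 0.186233
  E ⇒ keep positive
Point 4:
  Lat: 0 + 3.1901/60 = 0.053168
  N → positive
  Longitude: 32.623′ = 0.543717°; total 108.543717
  hemisphere W, so the sign is −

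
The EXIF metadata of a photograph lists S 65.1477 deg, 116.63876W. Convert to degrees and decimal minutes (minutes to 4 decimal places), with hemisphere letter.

Lat: fractional part 0.147700 → 8.862000 minutes
λ: fractional part 0.638760 → 38.325600 minutes

65° 8.8620′ S, 116° 38.3256′ W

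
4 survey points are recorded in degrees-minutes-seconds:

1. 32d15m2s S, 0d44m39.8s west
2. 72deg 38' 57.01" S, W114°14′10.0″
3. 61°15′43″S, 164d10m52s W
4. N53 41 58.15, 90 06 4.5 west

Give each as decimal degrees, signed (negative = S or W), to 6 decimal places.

Point 1:
  Latitude: 15′ + 2″ = 15.03333′; 32 + 15.03333/60 = 32.2505556
  hemisphere S, so the sign is −
  λ: 0° + 44/60 + 39.8/3600 = 0 + 0.733333 + 0.011056 = 0.7443889
  hemisphere W, so the sign is −
Point 2:
  Latitude: 38′ + 57.01″ = 38.95017′; 72 + 38.95017/60 = 72.6491694
  S → negative
  Lon: 114 + 14/60 + 10/3600 = 114.2361111
  W ⇒ negate
Point 3:
  φ: 15′ + 43″ = 15.71667′; 61 + 15.71667/60 = 61.2619444
  hemisphere S, so the sign is −
  λ: 10′ + 52″ = 10.86667′; 164 + 10.86667/60 = 164.1811111
  hemisphere W, so the sign is −
Point 4:
  Lat: 53° + 41/60 + 58.15/3600 = 53 + 0.683333 + 0.016153 = 53.6994861
  N → positive
  Lon: 90° + 6/60 + 4.5/3600 = 90 + 0.100000 + 0.001250 = 90.1012500
  W → negative

1. -32.250556, -0.744389
2. -72.649169, -114.236111
3. -61.261944, -164.181111
4. 53.699486, -90.101250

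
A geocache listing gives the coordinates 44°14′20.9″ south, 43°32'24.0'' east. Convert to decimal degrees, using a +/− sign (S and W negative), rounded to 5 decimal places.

-44.23914, 43.54000

Lat: 44 + 14/60 + 20.9/3600 = 44.239139
hemisphere S, so the sign is −
Longitude: 32′ + 24″ = 32.40000′; 43 + 32.40000/60 = 43.540000
E ⇒ keep positive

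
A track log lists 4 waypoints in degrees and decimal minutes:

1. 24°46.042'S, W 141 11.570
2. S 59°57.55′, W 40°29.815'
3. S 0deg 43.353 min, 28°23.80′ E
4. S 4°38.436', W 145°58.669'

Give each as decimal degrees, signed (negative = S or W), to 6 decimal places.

Point 1:
  Lat: 24 + 46.042/60 = 24.7673667
  S ⇒ negate
  Lon: 141 + 11.57/60 = 141.1928333
  hemisphere W, so the sign is −
Point 2:
  φ: 59 + 57.55/60 = 59.9591667
  hemisphere S, so the sign is −
  λ: 40 + 29.815/60 = 40.4969167
  W ⇒ negate
Point 3:
  Lat: 43.353′ = 0.722550°; total 0.7225500
  S ⇒ negate
  λ: 23.8′ = 0.396667°; total 28.3966667
  E ⇒ keep positive
Point 4:
  φ: 38.436′ = 0.640600°; total 4.6406000
  hemisphere S, so the sign is −
  Longitude: 145 + 58.669/60 = 145.9778167
  W → negative

1. -24.767367, -141.192833
2. -59.959167, -40.496917
3. -0.722550, 28.396667
4. -4.640600, -145.977817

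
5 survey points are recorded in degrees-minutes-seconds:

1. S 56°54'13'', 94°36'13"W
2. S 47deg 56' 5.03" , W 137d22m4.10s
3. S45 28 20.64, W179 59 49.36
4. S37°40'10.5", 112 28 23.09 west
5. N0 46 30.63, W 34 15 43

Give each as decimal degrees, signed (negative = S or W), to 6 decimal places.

Point 1:
  Lat: 56 + 54/60 + 13/3600 = 56.9036111
  hemisphere S, so the sign is −
  λ: 94 + 36/60 + 13/3600 = 94.6036111
  hemisphere W, so the sign is −
Point 2:
  Latitude: 47 + 56/60 + 5.03/3600 = 47.9347306
  S ⇒ negate
  Longitude: 137 + 22/60 + 4.1/3600 = 137.3678056
  W ⇒ negate
Point 3:
  φ: 45 + 28/60 + 20.64/3600 = 45.4724000
  S → negative
  Longitude: 59′ + 49.36″ = 59.82267′; 179 + 59.82267/60 = 179.9970444
  W → negative
Point 4:
  φ: 37 + 40/60 + 10.5/3600 = 37.6695833
  S → negative
  Lon: 28′ + 23.09″ = 28.38483′; 112 + 28.38483/60 = 112.4730806
  W → negative
Point 5:
  Latitude: 0° + 46/60 + 30.63/3600 = 0 + 0.766667 + 0.008508 = 0.7751750
  N ⇒ keep positive
  Longitude: 34° + 15/60 + 43/3600 = 34 + 0.250000 + 0.011944 = 34.2619444
  W ⇒ negate

1. -56.903611, -94.603611
2. -47.934731, -137.367806
3. -45.472400, -179.997044
4. -37.669583, -112.473081
5. 0.775175, -34.261944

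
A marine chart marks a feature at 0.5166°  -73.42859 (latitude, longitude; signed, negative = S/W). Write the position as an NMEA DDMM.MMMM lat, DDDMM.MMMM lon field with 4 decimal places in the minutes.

0030.9960,N / 07325.7154,W

φ: fractional part 0.516600 → 30.996000 minutes
Longitude is negative → W; |value| = 73.428590
Longitude: minutes = (73.428590 − 73) × 60 = 25.715400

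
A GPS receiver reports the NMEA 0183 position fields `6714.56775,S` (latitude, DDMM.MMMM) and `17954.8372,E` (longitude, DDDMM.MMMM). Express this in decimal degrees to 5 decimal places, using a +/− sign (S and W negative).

Lat: degrees = first 2 digits = 67, minutes = 14.56775; 67 + 14.56775/60 = 67.242796
S ⇒ negate
Lon: split at 3 digits → 179° and 54.8372′; 179 + 54.8372/60 = 179.913953
E → positive

-67.24280, 179.91395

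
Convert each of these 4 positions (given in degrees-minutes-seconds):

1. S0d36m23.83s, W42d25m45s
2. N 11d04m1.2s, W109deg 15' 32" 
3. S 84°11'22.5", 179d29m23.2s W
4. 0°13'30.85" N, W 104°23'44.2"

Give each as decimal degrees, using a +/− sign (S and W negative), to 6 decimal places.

Point 1:
  φ: 0° + 36/60 + 23.83/3600 = 0 + 0.600000 + 0.006619 = 0.6066194
  hemisphere S, so the sign is −
  Lon: 25′ + 45″ = 25.75000′; 42 + 25.75000/60 = 42.4291667
  hemisphere W, so the sign is −
Point 2:
  Lat: 4′ + 1.2″ = 4.02000′; 11 + 4.02000/60 = 11.0670000
  N → positive
  Lon: 109° + 15/60 + 32/3600 = 109 + 0.250000 + 0.008889 = 109.2588889
  W → negative
Point 3:
  Latitude: 84° + 11/60 + 22.5/3600 = 84 + 0.183333 + 0.006250 = 84.1895833
  S → negative
  λ: 179° + 29/60 + 23.2/3600 = 179 + 0.483333 + 0.006444 = 179.4897778
  W → negative
Point 4:
  Lat: 0 + 13/60 + 30.85/3600 = 0.2252361
  N ⇒ keep positive
  λ: 23′ + 44.2″ = 23.73667′; 104 + 23.73667/60 = 104.3956111
  W ⇒ negate

1. -0.606619, -42.429167
2. 11.067000, -109.258889
3. -84.189583, -179.489778
4. 0.225236, -104.395611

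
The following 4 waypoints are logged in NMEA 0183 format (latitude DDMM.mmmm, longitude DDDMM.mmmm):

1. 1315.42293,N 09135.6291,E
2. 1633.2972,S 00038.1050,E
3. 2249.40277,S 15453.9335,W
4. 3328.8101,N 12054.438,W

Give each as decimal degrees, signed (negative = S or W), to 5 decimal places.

1. 13.25705, 91.59382
2. -16.55495, 0.63508
3. -22.82338, -154.89889
4. 33.48017, -120.90730

Point 1:
  Lat: split at 2 digits → 13° and 15.42293′; 13 + 15.42293/60 = 13.257049
  N → positive
  Longitude: degrees = first 3 digits = 91, minutes = 35.6291; 91 + 35.6291/60 = 91.593818
  E ⇒ keep positive
Point 2:
  Latitude: split at 2 digits → 16° and 33.2972′; 16 + 33.2972/60 = 16.554953
  S → negative
  λ: split at 3 digits → 000° and 38.105′; 0 + 38.105/60 = 0.635083
  E → positive
Point 3:
  Latitude: split at 2 digits → 22° and 49.40277′; 22 + 49.40277/60 = 22.823380
  S → negative
  Lon: split at 3 digits → 154° and 53.9335′; 154 + 53.9335/60 = 154.898892
  W → negative
Point 4:
  Lat: split at 2 digits → 33° and 28.8101′; 33 + 28.8101/60 = 33.480168
  N → positive
  Lon: split at 3 digits → 120° and 54.438′; 120 + 54.438/60 = 120.907300
  W → negative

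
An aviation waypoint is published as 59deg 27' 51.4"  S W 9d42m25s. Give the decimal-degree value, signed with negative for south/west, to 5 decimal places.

φ: 27′ + 51.4″ = 27.85667′; 59 + 27.85667/60 = 59.464278
S → negative
Lon: 9° + 42/60 + 25/3600 = 9 + 0.700000 + 0.006944 = 9.706944
W → negative

-59.46428, -9.70694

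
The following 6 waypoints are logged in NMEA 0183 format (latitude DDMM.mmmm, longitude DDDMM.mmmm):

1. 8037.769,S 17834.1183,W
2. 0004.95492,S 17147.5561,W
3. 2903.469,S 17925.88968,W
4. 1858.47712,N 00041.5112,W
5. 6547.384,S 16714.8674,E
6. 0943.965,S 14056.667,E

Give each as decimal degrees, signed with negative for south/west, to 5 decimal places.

1. -80.62948, -178.56864
2. -0.08258, -171.79260
3. -29.05782, -179.43149
4. 18.97462, -0.69185
5. -65.78973, 167.24779
6. -9.73275, 140.94445

Point 1:
  Latitude: degrees = first 2 digits = 80, minutes = 37.769; 80 + 37.769/60 = 80.629483
  hemisphere S, so the sign is −
  Lon: degrees = first 3 digits = 178, minutes = 34.1183; 178 + 34.1183/60 = 178.568638
  W ⇒ negate
Point 2:
  Lat: degrees = first 2 digits = 0, minutes = 4.95492; 0 + 4.95492/60 = 0.082582
  hemisphere S, so the sign is −
  Longitude: split at 3 digits → 171° and 47.5561′; 171 + 47.5561/60 = 171.792602
  W → negative
Point 3:
  φ: split at 2 digits → 29° and 3.469′; 29 + 3.469/60 = 29.057817
  S ⇒ negate
  Longitude: degrees = first 3 digits = 179, minutes = 25.88968; 179 + 25.88968/60 = 179.431495
  W ⇒ negate
Point 4:
  Latitude: split at 2 digits → 18° and 58.47712′; 18 + 58.47712/60 = 18.974619
  N ⇒ keep positive
  Longitude: split at 3 digits → 000° and 41.5112′; 0 + 41.5112/60 = 0.691853
  W → negative
Point 5:
  Latitude: split at 2 digits → 65° and 47.384′; 65 + 47.384/60 = 65.789733
  S ⇒ negate
  Longitude: degrees = first 3 digits = 167, minutes = 14.8674; 167 + 14.8674/60 = 167.247790
  E ⇒ keep positive
Point 6:
  Lat: split at 2 digits → 09° and 43.965′; 9 + 43.965/60 = 9.732750
  S ⇒ negate
  λ: degrees = first 3 digits = 140, minutes = 56.667; 140 + 56.667/60 = 140.944450
  E → positive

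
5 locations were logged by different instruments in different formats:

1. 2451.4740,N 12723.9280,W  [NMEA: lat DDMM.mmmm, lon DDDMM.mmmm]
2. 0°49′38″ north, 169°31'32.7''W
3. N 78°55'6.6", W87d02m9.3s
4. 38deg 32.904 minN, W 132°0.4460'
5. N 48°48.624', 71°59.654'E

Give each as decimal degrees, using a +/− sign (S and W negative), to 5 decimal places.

1. 24.85790, -127.39880
2. 0.82722, -169.52575
3. 78.91850, -87.03592
4. 38.54840, -132.00743
5. 48.81040, 71.99423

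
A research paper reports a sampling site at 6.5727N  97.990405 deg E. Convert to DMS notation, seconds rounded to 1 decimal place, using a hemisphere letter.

6°34′21.7″ N, 97°59′25.5″ E

φ: whole degrees 6; 34.36200′ → 34′ and 21.720″
λ: 0.990405° → 59.42430′; 0.42430 × 60 = 25.458″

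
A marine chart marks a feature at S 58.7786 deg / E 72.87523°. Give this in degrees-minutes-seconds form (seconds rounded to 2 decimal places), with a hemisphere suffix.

Latitude: 0.778600° → 46.71600′; 0.71600 × 60 = 42.9600″
λ: 0.875230 × 60 = 52.51380′ → 52′, remainder × 60 = 30.8280″

58°46′42.96″ S, 72°52′30.83″ E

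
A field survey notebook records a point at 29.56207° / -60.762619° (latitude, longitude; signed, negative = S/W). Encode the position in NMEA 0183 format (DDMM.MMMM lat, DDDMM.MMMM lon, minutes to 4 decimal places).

2933.7242,N / 06045.7571,W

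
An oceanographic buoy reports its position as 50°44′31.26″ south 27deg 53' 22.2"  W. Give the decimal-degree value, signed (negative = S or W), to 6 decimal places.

Latitude: 44′ + 31.26″ = 44.52100′; 50 + 44.52100/60 = 50.7420167
S → negative
Lon: 27° + 53/60 + 22.2/3600 = 27 + 0.883333 + 0.006167 = 27.8895000
W ⇒ negate

-50.742017, -27.889500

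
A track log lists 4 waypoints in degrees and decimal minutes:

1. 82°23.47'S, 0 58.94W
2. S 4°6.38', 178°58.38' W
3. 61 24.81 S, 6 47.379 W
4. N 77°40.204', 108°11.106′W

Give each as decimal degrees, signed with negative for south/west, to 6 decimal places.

1. -82.391167, -0.982333
2. -4.106333, -178.973000
3. -61.413500, -6.789650
4. 77.670067, -108.185100

Point 1:
  Latitude: 82 + 23.47/60 = 82.3911667
  S → negative
  Longitude: 0 + 58.94/60 = 0.9823333
  W ⇒ negate
Point 2:
  Lat: 4 + 6.38/60 = 4.1063333
  S → negative
  Lon: 178 + 58.38/60 = 178.9730000
  W ⇒ negate
Point 3:
  φ: 61 + 24.81/60 = 61.4135000
  hemisphere S, so the sign is −
  λ: 47.379′ = 0.789650°; total 6.7896500
  W → negative
Point 4:
  Lat: 40.204′ = 0.670067°; total 77.6700667
  N ⇒ keep positive
  λ: 108 + 11.106/60 = 108.1851000
  hemisphere W, so the sign is −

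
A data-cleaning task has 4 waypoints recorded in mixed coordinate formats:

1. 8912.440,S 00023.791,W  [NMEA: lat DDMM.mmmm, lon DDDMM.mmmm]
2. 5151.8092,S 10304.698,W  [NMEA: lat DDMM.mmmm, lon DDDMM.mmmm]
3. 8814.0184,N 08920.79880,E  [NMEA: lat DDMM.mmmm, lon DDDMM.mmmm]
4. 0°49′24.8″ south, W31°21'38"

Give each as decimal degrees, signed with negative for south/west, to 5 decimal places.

Point 1:
  φ: degrees = first 2 digits = 89, minutes = 12.44; 89 + 12.44/60 = 89.207333
  hemisphere S, so the sign is −
  Lon: degrees = first 3 digits = 0, minutes = 23.791; 0 + 23.791/60 = 0.396517
  hemisphere W, so the sign is −
Point 2:
  Latitude: degrees = first 2 digits = 51, minutes = 51.8092; 51 + 51.8092/60 = 51.863487
  S ⇒ negate
  Lon: degrees = first 3 digits = 103, minutes = 4.698; 103 + 4.698/60 = 103.078300
  W ⇒ negate
Point 3:
  φ: degrees = first 2 digits = 88, minutes = 14.0184; 88 + 14.0184/60 = 88.233640
  N ⇒ keep positive
  Lon: split at 3 digits → 089° and 20.7988′; 89 + 20.7988/60 = 89.346647
  E ⇒ keep positive
Point 4:
  φ: 0° + 49/60 + 24.8/3600 = 0 + 0.816667 + 0.006889 = 0.823556
  S ⇒ negate
  Longitude: 31 + 21/60 + 38/3600 = 31.360556
  W → negative

1. -89.20733, -0.39652
2. -51.86349, -103.07830
3. 88.23364, 89.34665
4. -0.82356, -31.36056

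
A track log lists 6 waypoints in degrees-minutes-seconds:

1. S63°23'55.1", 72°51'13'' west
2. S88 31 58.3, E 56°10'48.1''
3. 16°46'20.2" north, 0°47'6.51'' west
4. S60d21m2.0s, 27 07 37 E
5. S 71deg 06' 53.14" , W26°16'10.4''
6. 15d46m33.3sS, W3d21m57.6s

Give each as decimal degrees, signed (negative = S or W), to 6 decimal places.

1. -63.398639, -72.853611
2. -88.532861, 56.180028
3. 16.772278, -0.785142
4. -60.350556, 27.126944
5. -71.114761, -26.269556
6. -15.775917, -3.366000

Point 1:
  φ: 63 + 23/60 + 55.1/3600 = 63.3986389
  S → negative
  λ: 72° + 51/60 + 13/3600 = 72 + 0.850000 + 0.003611 = 72.8536111
  W → negative
Point 2:
  Lat: 31′ + 58.3″ = 31.97167′; 88 + 31.97167/60 = 88.5328611
  S ⇒ negate
  Longitude: 10′ + 48.1″ = 10.80167′; 56 + 10.80167/60 = 56.1800278
  E → positive
Point 3:
  φ: 16° + 46/60 + 20.2/3600 = 16 + 0.766667 + 0.005611 = 16.7722778
  N ⇒ keep positive
  Longitude: 47′ + 6.51″ = 47.10850′; 0 + 47.10850/60 = 0.7851417
  W → negative
Point 4:
  φ: 21′ + 2″ = 21.03333′; 60 + 21.03333/60 = 60.3505556
  S → negative
  Longitude: 27° + 7/60 + 37/3600 = 27 + 0.116667 + 0.010278 = 27.1269444
  E → positive
Point 5:
  φ: 6′ + 53.14″ = 6.88567′; 71 + 6.88567/60 = 71.1147611
  hemisphere S, so the sign is −
  Lon: 26° + 16/60 + 10.4/3600 = 26 + 0.266667 + 0.002889 = 26.2695556
  hemisphere W, so the sign is −
Point 6:
  φ: 46′ + 33.3″ = 46.55500′; 15 + 46.55500/60 = 15.7759167
  S ⇒ negate
  Longitude: 3° + 21/60 + 57.6/3600 = 3 + 0.350000 + 0.016000 = 3.3660000
  W ⇒ negate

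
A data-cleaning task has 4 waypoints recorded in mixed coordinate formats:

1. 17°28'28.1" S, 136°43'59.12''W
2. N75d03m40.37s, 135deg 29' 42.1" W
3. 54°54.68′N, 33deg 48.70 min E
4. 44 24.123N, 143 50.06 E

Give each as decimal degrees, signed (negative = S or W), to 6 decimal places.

1. -17.474472, -136.733089
2. 75.061214, -135.495028
3. 54.911333, 33.811667
4. 44.402050, 143.834333

Point 1:
  Latitude: 17° + 28/60 + 28.1/3600 = 17 + 0.466667 + 0.007806 = 17.4744722
  S ⇒ negate
  λ: 136 + 43/60 + 59.12/3600 = 136.7330889
  W → negative
Point 2:
  φ: 3′ + 40.37″ = 3.67283′; 75 + 3.67283/60 = 75.0612139
  N ⇒ keep positive
  λ: 135° + 29/60 + 42.1/3600 = 135 + 0.483333 + 0.011694 = 135.4950278
  W → negative
Point 3:
  Lat: 54 + 54.68/60 = 54.9113333
  N → positive
  Longitude: 33 + 48.7/60 = 33.8116667
  E → positive
Point 4:
  Lat: 44 + 24.123/60 = 44.4020500
  N ⇒ keep positive
  Longitude: 143 + 50.06/60 = 143.8343333
  E → positive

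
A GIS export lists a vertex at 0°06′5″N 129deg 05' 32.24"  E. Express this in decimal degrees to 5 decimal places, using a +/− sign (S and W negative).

0.10139, 129.09229

Lat: 6′ + 5″ = 6.08333′; 0 + 6.08333/60 = 0.101389
N → positive
λ: 129 + 5/60 + 32.24/3600 = 129.092289
E ⇒ keep positive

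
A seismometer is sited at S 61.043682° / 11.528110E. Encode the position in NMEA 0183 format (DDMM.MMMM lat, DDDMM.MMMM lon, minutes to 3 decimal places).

Latitude: minutes = (61.043682 − 61) × 60 = 2.62092
Lon: fractional part 0.528110 → 31.68660 minutes

6102.621,S / 01131.687,E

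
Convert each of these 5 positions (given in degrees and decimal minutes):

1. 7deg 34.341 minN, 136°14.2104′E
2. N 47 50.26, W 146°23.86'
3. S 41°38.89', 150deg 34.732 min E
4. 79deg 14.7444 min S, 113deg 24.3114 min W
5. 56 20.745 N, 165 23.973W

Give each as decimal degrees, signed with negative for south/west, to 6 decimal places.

Point 1:
  φ: 7 + 34.341/60 = 7.5723500
  N → positive
  Lon: 136 + 14.2104/60 = 136.2368400
  E ⇒ keep positive
Point 2:
  Lat: 47 + 50.26/60 = 47.8376667
  N ⇒ keep positive
  Lon: 146 + 23.86/60 = 146.3976667
  W ⇒ negate
Point 3:
  φ: 41 + 38.89/60 = 41.6481667
  hemisphere S, so the sign is −
  Longitude: 150 + 34.732/60 = 150.5788667
  E ⇒ keep positive
Point 4:
  Lat: 79 + 14.7444/60 = 79.2457400
  S → negative
  λ: 113 + 24.3114/60 = 113.4051900
  W ⇒ negate
Point 5:
  φ: 20.745′ = 0.345750°; total 56.3457500
  N ⇒ keep positive
  λ: 23.973′ = 0.399550°; total 165.3995500
  W ⇒ negate

1. 7.572350, 136.236840
2. 47.837667, -146.397667
3. -41.648167, 150.578867
4. -79.245740, -113.405190
5. 56.345750, -165.399550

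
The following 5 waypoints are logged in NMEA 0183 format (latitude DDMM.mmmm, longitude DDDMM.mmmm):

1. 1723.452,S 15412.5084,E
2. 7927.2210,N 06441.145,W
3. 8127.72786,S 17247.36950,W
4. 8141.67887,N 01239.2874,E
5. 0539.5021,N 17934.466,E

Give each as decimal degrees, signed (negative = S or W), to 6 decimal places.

1. -17.390867, 154.208473
2. 79.453683, -64.685750
3. -81.462131, -172.789492
4. 81.694648, 12.654790
5. 5.658368, 179.574433

Point 1:
  φ: split at 2 digits → 17° and 23.452′; 17 + 23.452/60 = 17.3908667
  hemisphere S, so the sign is −
  λ: split at 3 digits → 154° and 12.5084′; 154 + 12.5084/60 = 154.2084733
  E → positive
Point 2:
  φ: split at 2 digits → 79° and 27.221′; 79 + 27.221/60 = 79.4536833
  N → positive
  λ: degrees = first 3 digits = 64, minutes = 41.145; 64 + 41.145/60 = 64.6857500
  W ⇒ negate
Point 3:
  Lat: split at 2 digits → 81° and 27.72786′; 81 + 27.72786/60 = 81.4621310
  hemisphere S, so the sign is −
  Longitude: split at 3 digits → 172° and 47.3695′; 172 + 47.3695/60 = 172.7894917
  hemisphere W, so the sign is −
Point 4:
  Latitude: degrees = first 2 digits = 81, minutes = 41.67887; 81 + 41.67887/60 = 81.6946478
  N → positive
  λ: split at 3 digits → 012° and 39.2874′; 12 + 39.2874/60 = 12.6547900
  E → positive
Point 5:
  Lat: split at 2 digits → 05° and 39.5021′; 5 + 39.5021/60 = 5.6583683
  N ⇒ keep positive
  Lon: degrees = first 3 digits = 179, minutes = 34.466; 179 + 34.466/60 = 179.5744333
  E → positive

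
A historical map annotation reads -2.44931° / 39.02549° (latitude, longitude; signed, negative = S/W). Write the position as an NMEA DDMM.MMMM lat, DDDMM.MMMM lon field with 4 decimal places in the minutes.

0226.9586,S / 03901.5294,E

Latitude is negative → S; |value| = 2.449310
φ: minutes = (2.449310 − 2) × 60 = 26.958600
Lon: fractional part 0.025490 → 1.529400 minutes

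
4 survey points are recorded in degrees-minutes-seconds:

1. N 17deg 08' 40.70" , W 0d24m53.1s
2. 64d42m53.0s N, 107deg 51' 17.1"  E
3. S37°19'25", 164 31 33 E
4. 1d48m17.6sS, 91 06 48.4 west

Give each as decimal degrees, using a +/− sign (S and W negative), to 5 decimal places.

Point 1:
  Lat: 17° + 8/60 + 40.7/3600 = 17 + 0.133333 + 0.011306 = 17.144639
  N → positive
  λ: 24′ + 53.1″ = 24.88500′; 0 + 24.88500/60 = 0.414750
  W ⇒ negate
Point 2:
  φ: 64° + 42/60 + 53/3600 = 64 + 0.700000 + 0.014722 = 64.714722
  N ⇒ keep positive
  Longitude: 107° + 51/60 + 17.1/3600 = 107 + 0.850000 + 0.004750 = 107.854750
  E ⇒ keep positive
Point 3:
  φ: 19′ + 25″ = 19.41667′; 37 + 19.41667/60 = 37.323611
  S → negative
  Longitude: 164 + 31/60 + 33/3600 = 164.525833
  E → positive
Point 4:
  Lat: 48′ + 17.6″ = 48.29333′; 1 + 48.29333/60 = 1.804889
  hemisphere S, so the sign is −
  Longitude: 91 + 6/60 + 48.4/3600 = 91.113444
  hemisphere W, so the sign is −

1. 17.14464, -0.41475
2. 64.71472, 107.85475
3. -37.32361, 164.52583
4. -1.80489, -91.11344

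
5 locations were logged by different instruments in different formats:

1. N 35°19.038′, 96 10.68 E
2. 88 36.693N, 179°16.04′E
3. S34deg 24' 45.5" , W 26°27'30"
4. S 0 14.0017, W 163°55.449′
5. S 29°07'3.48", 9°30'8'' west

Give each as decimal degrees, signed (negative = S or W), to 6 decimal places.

Point 1:
  Latitude: 19.038′ = 0.317300°; total 35.3173000
  N ⇒ keep positive
  λ: 10.68′ = 0.178000°; total 96.1780000
  E → positive
Point 2:
  Latitude: 88 + 36.693/60 = 88.6115500
  N → positive
  λ: 16.04′ = 0.267333°; total 179.2673333
  E ⇒ keep positive
Point 3:
  φ: 34° + 24/60 + 45.5/3600 = 34 + 0.400000 + 0.012639 = 34.4126389
  S → negative
  Lon: 26 + 27/60 + 30/3600 = 26.4583333
  hemisphere W, so the sign is −
Point 4:
  φ: 14.0017′ = 0.233362°; total 0.2333617
  hemisphere S, so the sign is −
  λ: 55.449′ = 0.924150°; total 163.9241500
  W → negative
Point 5:
  φ: 7′ + 3.48″ = 7.05800′; 29 + 7.05800/60 = 29.1176333
  hemisphere S, so the sign is −
  Longitude: 9° + 30/60 + 8/3600 = 9 + 0.500000 + 0.002222 = 9.5022222
  W ⇒ negate

1. 35.317300, 96.178000
2. 88.611550, 179.267333
3. -34.412639, -26.458333
4. -0.233362, -163.924150
5. -29.117633, -9.502222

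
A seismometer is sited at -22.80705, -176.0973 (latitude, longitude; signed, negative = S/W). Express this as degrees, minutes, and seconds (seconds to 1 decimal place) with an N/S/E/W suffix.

22°48′25.4″ S, 176°05′50.3″ W

Latitude is negative → S; |value| = 22.807050
Latitude: 0.807050° → 48.42300′; 0.42300 × 60 = 25.380″
Longitude is negative → W; |value| = 176.097300
Longitude: 0.097300 × 60 = 5.83800′ → 5′, remainder × 60 = 50.280″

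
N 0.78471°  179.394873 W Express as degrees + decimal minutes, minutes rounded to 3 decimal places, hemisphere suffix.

Latitude: fractional part 0.784710 → 47.08260 minutes
Lon: minutes = (179.394873 − 179) × 60 = 23.69238

0° 47.083′ N, 179° 23.692′ W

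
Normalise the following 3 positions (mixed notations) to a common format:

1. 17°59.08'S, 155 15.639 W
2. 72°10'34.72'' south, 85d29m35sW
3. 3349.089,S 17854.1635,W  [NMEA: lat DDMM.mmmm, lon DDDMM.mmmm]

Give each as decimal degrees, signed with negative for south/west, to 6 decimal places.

1. -17.984667, -155.260650
2. -72.176311, -85.493056
3. -33.818150, -178.902725

Point 1:
  Latitude: 59.08′ = 0.984667°; total 17.9846667
  S → negative
  λ: 155 + 15.639/60 = 155.2606500
  W → negative
Point 2:
  φ: 72° + 10/60 + 34.72/3600 = 72 + 0.166667 + 0.009644 = 72.1763111
  S → negative
  Lon: 29′ + 35″ = 29.58333′; 85 + 29.58333/60 = 85.4930556
  W ⇒ negate
Point 3:
  Lat: split at 2 digits → 33° and 49.089′; 33 + 49.089/60 = 33.8181500
  hemisphere S, so the sign is −
  Longitude: split at 3 digits → 178° and 54.1635′; 178 + 54.1635/60 = 178.9027250
  W → negative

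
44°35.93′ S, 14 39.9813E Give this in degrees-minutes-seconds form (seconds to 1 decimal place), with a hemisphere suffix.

φ: 35.93000′ → 35′ and 0.93000 × 60 = 55.800″
Longitude: 39.98130′ → 39′ and 0.98130 × 60 = 58.878″

44°35′55.8″ S, 14°39′58.9″ E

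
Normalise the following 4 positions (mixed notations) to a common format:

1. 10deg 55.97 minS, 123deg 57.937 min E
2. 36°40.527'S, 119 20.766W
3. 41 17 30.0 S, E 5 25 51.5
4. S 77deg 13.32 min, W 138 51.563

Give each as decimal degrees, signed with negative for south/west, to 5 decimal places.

Point 1:
  Latitude: 10 + 55.97/60 = 10.932833
  hemisphere S, so the sign is −
  Longitude: 123 + 57.937/60 = 123.965617
  E ⇒ keep positive
Point 2:
  Lat: 40.527′ = 0.675450°; total 36.675450
  hemisphere S, so the sign is −
  Longitude: 20.766′ = 0.346100°; total 119.346100
  W → negative
Point 3:
  φ: 41° + 17/60 + 30/3600 = 41 + 0.283333 + 0.008333 = 41.291667
  S → negative
  λ: 25′ + 51.5″ = 25.85833′; 5 + 25.85833/60 = 5.430972
  E ⇒ keep positive
Point 4:
  Latitude: 13.32′ = 0.222000°; total 77.222000
  S → negative
  Lon: 138 + 51.563/60 = 138.859383
  W → negative

1. -10.93283, 123.96562
2. -36.67545, -119.34610
3. -41.29167, 5.43097
4. -77.22200, -138.85938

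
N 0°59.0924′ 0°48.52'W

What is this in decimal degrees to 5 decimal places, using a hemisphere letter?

0.98487° N, 0.80867° W

Latitude: 0 + 59.0924/60 = 0.984873
λ: 48.52′ = 0.808667°; total 0.808667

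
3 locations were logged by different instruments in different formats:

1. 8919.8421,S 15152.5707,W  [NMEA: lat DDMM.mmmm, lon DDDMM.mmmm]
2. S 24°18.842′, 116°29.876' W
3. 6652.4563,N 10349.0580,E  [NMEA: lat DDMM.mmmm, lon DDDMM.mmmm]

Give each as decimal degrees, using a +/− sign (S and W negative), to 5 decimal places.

Point 1:
  Latitude: degrees = first 2 digits = 89, minutes = 19.8421; 89 + 19.8421/60 = 89.330702
  S ⇒ negate
  Lon: split at 3 digits → 151° and 52.5707′; 151 + 52.5707/60 = 151.876178
  W → negative
Point 2:
  Lat: 24 + 18.842/60 = 24.314033
  hemisphere S, so the sign is −
  Longitude: 116 + 29.876/60 = 116.497933
  W → negative
Point 3:
  Latitude: split at 2 digits → 66° and 52.4563′; 66 + 52.4563/60 = 66.874272
  N ⇒ keep positive
  Lon: degrees = first 3 digits = 103, minutes = 49.058; 103 + 49.058/60 = 103.817633
  E → positive

1. -89.33070, -151.87618
2. -24.31403, -116.49793
3. 66.87427, 103.81763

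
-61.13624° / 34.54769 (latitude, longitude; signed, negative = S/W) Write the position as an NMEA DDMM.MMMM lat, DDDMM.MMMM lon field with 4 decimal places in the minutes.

6108.1744,S / 03432.8614,E

Latitude is negative → S; |value| = 61.136240
Latitude: minutes = (61.136240 − 61) × 60 = 8.174400
λ: 34° + 0.547690 × 60 = 34° 32.861400′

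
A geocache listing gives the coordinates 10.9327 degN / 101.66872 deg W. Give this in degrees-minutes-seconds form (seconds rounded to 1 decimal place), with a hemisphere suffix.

10°55′57.7″ N, 101°40′7.4″ W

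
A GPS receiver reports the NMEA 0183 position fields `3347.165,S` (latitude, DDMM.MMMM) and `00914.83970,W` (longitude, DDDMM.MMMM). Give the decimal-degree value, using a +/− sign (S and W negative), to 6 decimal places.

-33.786083, -9.247328

Lat: split at 2 digits → 33° and 47.165′; 33 + 47.165/60 = 33.7860833
hemisphere S, so the sign is −
Lon: split at 3 digits → 009° and 14.8397′; 9 + 14.8397/60 = 9.2473283
W ⇒ negate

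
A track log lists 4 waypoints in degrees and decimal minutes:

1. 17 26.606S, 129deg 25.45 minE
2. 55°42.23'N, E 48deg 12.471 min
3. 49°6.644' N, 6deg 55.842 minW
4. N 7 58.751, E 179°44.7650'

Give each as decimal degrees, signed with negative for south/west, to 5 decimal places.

Point 1:
  φ: 26.606′ = 0.443433°; total 17.443433
  S ⇒ negate
  Longitude: 129 + 25.45/60 = 129.424167
  E → positive
Point 2:
  Lat: 42.23′ = 0.703833°; total 55.703833
  N → positive
  Longitude: 48 + 12.471/60 = 48.207850
  E ⇒ keep positive
Point 3:
  Lat: 6.644′ = 0.110733°; total 49.110733
  N → positive
  Longitude: 6 + 55.842/60 = 6.930700
  hemisphere W, so the sign is −
Point 4:
  Latitude: 7 + 58.751/60 = 7.979183
  N → positive
  λ: 44.765′ = 0.746083°; total 179.746083
  E → positive

1. -17.44343, 129.42417
2. 55.70383, 48.20785
3. 49.11073, -6.93070
4. 7.97918, 179.74608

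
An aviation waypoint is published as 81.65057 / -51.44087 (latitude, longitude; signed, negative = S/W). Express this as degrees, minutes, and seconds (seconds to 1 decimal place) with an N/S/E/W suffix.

81°39′2.1″ N, 51°26′27.1″ W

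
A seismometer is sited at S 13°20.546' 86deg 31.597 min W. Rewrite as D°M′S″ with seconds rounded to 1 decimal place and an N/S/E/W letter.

φ: fractional minutes 0.54600 × 60 = 32.760″
Longitude: 31.59700′ → 31′ and 0.59700 × 60 = 35.820″

13°20′32.8″ S, 86°31′35.8″ W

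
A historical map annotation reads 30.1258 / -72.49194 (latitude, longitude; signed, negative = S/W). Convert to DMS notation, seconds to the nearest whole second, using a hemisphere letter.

30°07′33″ N, 72°29′31″ W

Latitude: whole degrees 30; 7.54800′ → 7′ and 32.88″
Longitude is negative → W; |value| = 72.491940
Lon: 0.491940 × 60 = 29.51640′ → 29′, remainder × 60 = 30.98″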